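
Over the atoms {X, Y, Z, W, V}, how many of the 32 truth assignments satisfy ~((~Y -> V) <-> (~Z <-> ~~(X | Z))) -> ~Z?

Initial set: {T (~((~Y -> V) <-> (~Z <-> ~~(X | Z))) -> ~Z)}.
T (~((~Y -> V) <-> (~Z <-> ~~(X | Z))) -> ~Z): β-rule — branch into F ~((~Y -> V) <-> (~Z <-> ~~(X | Z)))  //  T ~Z.
  branch 1 (add F ~((~Y -> V) <-> (~Z <-> ~~(X | Z)))):
    F ~((~Y -> V) <-> (~Z <-> ~~(X | Z))): β-rule — branch into T (~Y -> V), T (~Z <-> ~~(X | Z))  //  F (~Y -> V), F (~Z <-> ~~(X | Z)).
      branch 1.1 (add T (~Y -> V), T (~Z <-> ~~(X | Z))):
        T (~Y -> V): β-rule — branch into F ~Y  //  T V.
          branch 1.1.1 (add F ~Y):
            T (~Z <-> ~~(X | Z)): β-rule — branch into T ~Z, T ~~(X | Z)  //  F ~Z, F ~~(X | Z).
              branch 1.1.1.1 (add T ~Z, T ~~(X | Z)):
                T ~~(X | Z): drop double negation, giving T (X | Z).
                T (X | Z): β-rule — branch into T X  //  T Z.
                  branch 1.1.1.1.1 (add T X):
                    ○ open, literals {X=T, Y=T, Z=F}.
                  branch 1.1.1.1.2 (add T Z):
                    × closes — contains both Z and ~Z.
              branch 1.1.1.2 (add F ~Z, F ~~(X | Z)):
                F ~~(X | Z): drop double negation, giving F (X | Z).
                F (X | Z): α-rule — add F X, F Z.
                × closes — contains both Z and ~Z.
          branch 1.1.2 (add T V):
            T (~Z <-> ~~(X | Z)): β-rule — branch into T ~Z, T ~~(X | Z)  //  F ~Z, F ~~(X | Z).
              branch 1.1.2.1 (add T ~Z, T ~~(X | Z)):
                T ~~(X | Z): drop double negation, giving T (X | Z).
                T (X | Z): β-rule — branch into T X  //  T Z.
                  branch 1.1.2.1.1 (add T X):
                    ○ open, literals {V=T, X=T, Z=F}.
                  branch 1.1.2.1.2 (add T Z):
                    × closes — contains both Z and ~Z.
              branch 1.1.2.2 (add F ~Z, F ~~(X | Z)):
                F ~~(X | Z): drop double negation, giving F (X | Z).
                F (X | Z): α-rule — add F X, F Z.
                × closes — contains both Z and ~Z.
      branch 1.2 (add F (~Y -> V), F (~Z <-> ~~(X | Z))):
        F (~Y -> V): α-rule — add T ~Y, F V.
        F (~Z <-> ~~(X | Z)): β-rule — branch into T ~Z, F ~~(X | Z)  //  F ~Z, T ~~(X | Z).
          branch 1.2.1 (add T ~Z, F ~~(X | Z)):
            F ~~(X | Z): drop double negation, giving F (X | Z).
            F (X | Z): α-rule — add F X, F Z.
            ○ open, literals {V=F, X=F, Y=F, Z=F}.
          branch 1.2.2 (add F ~Z, T ~~(X | Z)):
            T ~~(X | Z): drop double negation, giving T (X | Z).
            T (X | Z): β-rule — branch into T X  //  T Z.
              branch 1.2.2.1 (add T X):
                ○ open, literals {V=F, X=T, Y=F, Z=T}.
              branch 1.2.2.2 (add T Z):
                ○ open, literals {V=F, Y=F, Z=T}.
  branch 2 (add T ~Z):
    ○ open, literals {Z=F}.
4 branches closed, 6 open.
Each open branch fixes some atoms; the unmentioned ones are free. Counting distinct full assignments: branch {X=T, Y=T, Z=F} (W, V) contributes 4 new; branch {V=T, X=T, Z=F} (Y, W) contributes 2 new; branch {V=F, X=F, Y=F, Z=F} (W) contributes 2 new; branch {V=F, X=T, Y=F, Z=T} (W) contributes 2 new; branch {V=F, Y=F, Z=T} (X, W) contributes 2 new; branch {Z=F} (X, Y, W, V) contributes 8 new. Total: 20.

20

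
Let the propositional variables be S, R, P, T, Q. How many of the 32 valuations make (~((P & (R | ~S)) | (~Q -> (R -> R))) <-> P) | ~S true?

24

Initial set: {((~((P & (R | ~S)) | (~Q -> (R -> R))) <-> P) | ~S)}.
((~((P & (R | ~S)) | (~Q -> (R -> R))) <-> P) | ~S): β-rule — branch into (~((P & (R | ~S)) | (~Q -> (R -> R))) <-> P)  //  ~S.
  branch 1 (add (~((P & (R | ~S)) | (~Q -> (R -> R))) <-> P)):
    (~((P & (R | ~S)) | (~Q -> (R -> R))) <-> P): β-rule — branch into ~((P & (R | ~S)) | (~Q -> (R -> R))), P  //  ~~((P & (R | ~S)) | (~Q -> (R -> R))), ~P.
      branch 1.1 (add ~((P & (R | ~S)) | (~Q -> (R -> R))), P):
        ~((P & (R | ~S)) | (~Q -> (R -> R))): α-rule — add ~(P & (R | ~S)), ~(~Q -> (R -> R)).
        ~(~Q -> (R -> R)): α-rule — add ~Q, ~(R -> R).
        ~(R -> R): α-rule — add R, ~R.
        × closes — contains both R and ~R.
      branch 1.2 (add ~~((P & (R | ~S)) | (~Q -> (R -> R))), ~P):
        ~~((P & (R | ~S)) | (~Q -> (R -> R))): β-rule — branch into (P & (R | ~S))  //  (~Q -> (R -> R)).
          branch 1.2.1 (add (P & (R | ~S))):
            (P & (R | ~S)): α-rule — add P, (R | ~S).
            × closes — contains both P and ~P.
          branch 1.2.2 (add (~Q -> (R -> R))):
            (~Q -> (R -> R)): β-rule — branch into ~~Q  //  (R -> R).
              branch 1.2.2.1 (add ~~Q):
                ○ open, literals {P=false, Q=true}.
              branch 1.2.2.2 (add (R -> R)):
                (R -> R): β-rule — branch into ~R  //  R.
                  branch 1.2.2.2.1 (add ~R):
                    ○ open, literals {P=false, R=false}.
                  branch 1.2.2.2.2 (add R):
                    ○ open, literals {P=false, R=true}.
  branch 2 (add ~S):
    ○ open, literals {S=false}.
2 branches closed, 4 open.
Each open branch fixes some atoms; the unmentioned ones are free. Counting distinct full assignments: branch {P=false, Q=true} (S, R, T) contributes 8 new; branch {P=false, R=false} (S, T, Q) contributes 4 new; branch {P=false, R=true} (S, T, Q) contributes 4 new; branch {S=false} (R, P, T, Q) contributes 8 new. Total: 24.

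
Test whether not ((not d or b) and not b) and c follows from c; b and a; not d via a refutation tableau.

Yes

Initial set: {c; (b and a); not d; not (not ((not d or b) and not b) and c)}.
(b and a): α-rule — add b, a.
not (not ((not d or b) and not b) and c): β-rule — branch into not not ((not d or b) and not b)  //  not c.
  branch 1 (add not not ((not d or b) and not b)):
    not not ((not d or b) and not b): α-rule — add (not d or b), not b.
    × closes — contains both b and not b.
  branch 2 (add not c):
    × closes — contains both c and not c.
All 2 branches close.
Every branch closed, so the premises entail the conclusion.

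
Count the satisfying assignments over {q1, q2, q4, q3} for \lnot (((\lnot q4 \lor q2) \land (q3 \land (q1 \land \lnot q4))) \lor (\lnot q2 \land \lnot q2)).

Initial set: {\lnot (((\lnot q4 \lor q2) \land (q3 \land (q1 \land \lnot q4))) \lor (\lnot q2 \land \lnot q2))}.
\lnot (((\lnot q4 \lor q2) \land (q3 \land (q1 \land \lnot q4))) \lor (\lnot q2 \land \lnot q2)): α-rule — add \lnot ((\lnot q4 \lor q2) \land (q3 \land (q1 \land \lnot q4))), \lnot (\lnot q2 \land \lnot q2).
\lnot ((\lnot q4 \lor q2) \land (q3 \land (q1 \land \lnot q4))): β-rule — branch into \lnot (\lnot q4 \lor q2)  //  \lnot (q3 \land (q1 \land \lnot q4)).
  branch 1 (add \lnot (\lnot q4 \lor q2)):
    \lnot (\lnot q4 \lor q2): α-rule — add \lnot \lnot q4, \lnot q2.
    \lnot (\lnot q2 \land \lnot q2): β-rule — branch into \lnot \lnot q2  //  \lnot \lnot q2.
      branch 1.1 (add \lnot \lnot q2):
        × closes — contains both q2 and \lnot q2.
      branch 1.2 (add \lnot \lnot q2):
        × closes — contains both q2 and \lnot q2.
  branch 2 (add \lnot (q3 \land (q1 \land \lnot q4))):
    \lnot (\lnot q2 \land \lnot q2): β-rule — branch into \lnot \lnot q2  //  \lnot \lnot q2.
      branch 2.1 (add \lnot \lnot q2):
        \lnot (q3 \land (q1 \land \lnot q4)): β-rule — branch into \lnot q3  //  \lnot (q1 \land \lnot q4).
          branch 2.1.1 (add \lnot q3):
            ○ open, literals {q2=T, q3=F}.
          branch 2.1.2 (add \lnot (q1 \land \lnot q4)):
            \lnot (q1 \land \lnot q4): β-rule — branch into \lnot q1  //  \lnot \lnot q4.
              branch 2.1.2.1 (add \lnot q1):
                ○ open, literals {q1=F, q2=T}.
              branch 2.1.2.2 (add \lnot \lnot q4):
                ○ open, literals {q2=T, q4=T}.
      branch 2.2 (add \lnot \lnot q2):
        \lnot (q3 \land (q1 \land \lnot q4)): β-rule — branch into \lnot q3  //  \lnot (q1 \land \lnot q4).
          branch 2.2.1 (add \lnot q3):
            ○ open, literals {q2=T, q3=F}.
          branch 2.2.2 (add \lnot (q1 \land \lnot q4)):
            \lnot (q1 \land \lnot q4): β-rule — branch into \lnot q1  //  \lnot \lnot q4.
              branch 2.2.2.1 (add \lnot q1):
                ○ open, literals {q1=F, q2=T}.
              branch 2.2.2.2 (add \lnot \lnot q4):
                ○ open, literals {q2=T, q4=T}.
2 branches closed, 6 open.
Each open branch fixes some atoms; the unmentioned ones are free. Counting distinct full assignments: branch {q2=T, q3=F} (q1, q4) contributes 4 new; branch {q1=F, q2=T} (q4, q3) contributes 2 new; branch {q2=T, q4=T} (q1, q3) contributes 1 new; branch {q2=T, q3=F} (q1, q4) contributes 0 new; branch {q1=F, q2=T} (q4, q3) contributes 0 new; branch {q2=T, q4=T} (q1, q3) contributes 0 new. Total: 7.

7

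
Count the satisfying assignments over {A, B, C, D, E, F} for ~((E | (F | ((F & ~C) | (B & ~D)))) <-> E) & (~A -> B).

16

Initial set: {(~((E | (F | ((F & ~C) | (B & ~D)))) <-> E) & (~A -> B))}.
(~((E | (F | ((F & ~C) | (B & ~D)))) <-> E) & (~A -> B)): α-rule — add ~((E | (F | ((F & ~C) | (B & ~D)))) <-> E), (~A -> B).
~((E | (F | ((F & ~C) | (B & ~D)))) <-> E): β-rule — branch into (E | (F | ((F & ~C) | (B & ~D)))), ~E  //  ~(E | (F | ((F & ~C) | (B & ~D)))), E.
  branch 1 (add (E | (F | ((F & ~C) | (B & ~D)))), ~E):
    (~A -> B): β-rule — branch into ~~A  //  B.
      branch 1.1 (add ~~A):
        (E | (F | ((F & ~C) | (B & ~D)))): β-rule — branch into E  //  (F | ((F & ~C) | (B & ~D))).
          branch 1.1.1 (add E):
            × closes — contains both E and ~E.
          branch 1.1.2 (add (F | ((F & ~C) | (B & ~D)))):
            (F | ((F & ~C) | (B & ~D))): β-rule — branch into F  //  ((F & ~C) | (B & ~D)).
              branch 1.1.2.1 (add F):
                ○ open, literals {A=1, E=0, F=1}.
              branch 1.1.2.2 (add ((F & ~C) | (B & ~D))):
                ((F & ~C) | (B & ~D)): β-rule — branch into (F & ~C)  //  (B & ~D).
                  branch 1.1.2.2.1 (add (F & ~C)):
                    (F & ~C): α-rule — add F, ~C.
                    ○ open, literals {A=1, C=0, E=0, F=1}.
                  branch 1.1.2.2.2 (add (B & ~D)):
                    (B & ~D): α-rule — add B, ~D.
                    ○ open, literals {A=1, B=1, D=0, E=0}.
      branch 1.2 (add B):
        (E | (F | ((F & ~C) | (B & ~D)))): β-rule — branch into E  //  (F | ((F & ~C) | (B & ~D))).
          branch 1.2.1 (add E):
            × closes — contains both E and ~E.
          branch 1.2.2 (add (F | ((F & ~C) | (B & ~D)))):
            (F | ((F & ~C) | (B & ~D))): β-rule — branch into F  //  ((F & ~C) | (B & ~D)).
              branch 1.2.2.1 (add F):
                ○ open, literals {B=1, E=0, F=1}.
              branch 1.2.2.2 (add ((F & ~C) | (B & ~D))):
                ((F & ~C) | (B & ~D)): β-rule — branch into (F & ~C)  //  (B & ~D).
                  branch 1.2.2.2.1 (add (F & ~C)):
                    (F & ~C): α-rule — add F, ~C.
                    ○ open, literals {B=1, C=0, E=0, F=1}.
                  branch 1.2.2.2.2 (add (B & ~D)):
                    (B & ~D): α-rule — add B, ~D.
                    ○ open, literals {B=1, D=0, E=0}.
  branch 2 (add ~(E | (F | ((F & ~C) | (B & ~D)))), E):
    ~(E | (F | ((F & ~C) | (B & ~D)))): α-rule — add ~E, ~(F | ((F & ~C) | (B & ~D))).
    × closes — contains both E and ~E.
3 branches closed, 6 open.
Each open branch fixes some atoms; the unmentioned ones are free. Counting distinct full assignments: branch {A=1, E=0, F=1} (B, C, D) contributes 8 new; branch {A=1, C=0, E=0, F=1} (B, D) contributes 0 new; branch {A=1, B=1, D=0, E=0} (C, F) contributes 2 new; branch {B=1, E=0, F=1} (A, C, D) contributes 4 new; branch {B=1, C=0, E=0, F=1} (A, D) contributes 0 new; branch {B=1, D=0, E=0} (A, C, F) contributes 2 new. Total: 16.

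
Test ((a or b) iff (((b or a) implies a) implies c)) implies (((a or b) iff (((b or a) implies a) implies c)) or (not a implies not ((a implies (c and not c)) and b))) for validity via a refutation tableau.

Valid

Assume the negation and expand:
Initial set: {F (((a or b) iff (((b or a) implies a) implies c)) implies (((a or b) iff (((b or a) implies a) implies c)) or (not a implies not ((a implies (c and not c)) and b))))}.
F (((a or b) iff (((b or a) implies a) implies c)) implies (((a or b) iff (((b or a) implies a) implies c)) or (not a implies not ((a implies (c and not c)) and b)))): α-rule — add T ((a or b) iff (((b or a) implies a) implies c)), F (((a or b) iff (((b or a) implies a) implies c)) or (not a implies not ((a implies (c and not c)) and b))).
F (((a or b) iff (((b or a) implies a) implies c)) or (not a implies not ((a implies (c and not c)) and b))): α-rule — add F ((a or b) iff (((b or a) implies a) implies c)), F (not a implies not ((a implies (c and not c)) and b)).
F (not a implies not ((a implies (c and not c)) and b)): α-rule — add T not a, F not ((a implies (c and not c)) and b).
F not ((a implies (c and not c)) and b): α-rule — add T (a implies (c and not c)), T b.
T ((a or b) iff (((b or a) implies a) implies c)): β-rule — branch into T (a or b), T (((b or a) implies a) implies c)  //  F (a or b), F (((b or a) implies a) implies c).
  branch 1 (add T (a or b), T (((b or a) implies a) implies c)):
    F ((a or b) iff (((b or a) implies a) implies c)): β-rule — branch into T (a or b), F (((b or a) implies a) implies c)  //  F (a or b), T (((b or a) implies a) implies c).
      branch 1.1 (add T (a or b), F (((b or a) implies a) implies c)):
        F (((b or a) implies a) implies c): α-rule — add T ((b or a) implies a), F c.
        T (a implies (c and not c)): β-rule — branch into F a  //  T (c and not c).
          branch 1.1.1 (add F a):
            T (a or b): β-rule — branch into T a  //  T b.
              branch 1.1.1.1 (add T a):
                × closes — contains both a and not a.
              branch 1.1.1.2 (add T b):
                T (((b or a) implies a) implies c): β-rule — branch into F ((b or a) implies a)  //  T c.
                  branch 1.1.1.2.1 (add F ((b or a) implies a)):
                    F ((b or a) implies a): α-rule — add T (b or a), F a.
                    T (a or b): β-rule — branch into T a  //  T b.
                      branch 1.1.1.2.1.1 (add T a):
                        × closes — contains both a and not a.
                      branch 1.1.1.2.1.2 (add T b):
                        T ((b or a) implies a): β-rule — branch into F (b or a)  //  T a.
                          branch 1.1.1.2.1.2.1 (add F (b or a)):
                            F (b or a): α-rule — add F b, F a.
                            × closes — contains both b and not b.
                          branch 1.1.1.2.1.2.2 (add T a):
                            × closes — contains both a and not a.
                  branch 1.1.1.2.2 (add T c):
                    × closes — contains both c and not c.
          branch 1.1.2 (add T (c and not c)):
            T (c and not c): α-rule — add T c, T not c.
            × closes — contains both c and not c.
      branch 1.2 (add F (a or b), T (((b or a) implies a) implies c)):
        F (a or b): α-rule — add F a, F b.
        × closes — contains both b and not b.
  branch 2 (add F (a or b), F (((b or a) implies a) implies c)):
    F (a or b): α-rule — add F a, F b.
    × closes — contains both b and not b.
All 8 branches close.
Every branch closed, so the negation is unsatisfiable and the formula is valid.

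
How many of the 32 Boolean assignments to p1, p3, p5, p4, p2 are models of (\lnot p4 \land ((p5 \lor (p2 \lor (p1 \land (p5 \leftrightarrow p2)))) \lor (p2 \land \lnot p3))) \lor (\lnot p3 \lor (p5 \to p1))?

30

Initial set: {T ((\lnot p4 \land ((p5 \lor (p2 \lor (p1 \land (p5 \leftrightarrow p2)))) \lor (p2 \land \lnot p3))) \lor (\lnot p3 \lor (p5 \to p1)))}.
T ((\lnot p4 \land ((p5 \lor (p2 \lor (p1 \land (p5 \leftrightarrow p2)))) \lor (p2 \land \lnot p3))) \lor (\lnot p3 \lor (p5 \to p1))): β-rule — branch into T (\lnot p4 \land ((p5 \lor (p2 \lor (p1 \land (p5 \leftrightarrow p2)))) \lor (p2 \land \lnot p3)))  //  T (\lnot p3 \lor (p5 \to p1)).
  branch 1 (add T (\lnot p4 \land ((p5 \lor (p2 \lor (p1 \land (p5 \leftrightarrow p2)))) \lor (p2 \land \lnot p3)))):
    T (\lnot p4 \land ((p5 \lor (p2 \lor (p1 \land (p5 \leftrightarrow p2)))) \lor (p2 \land \lnot p3))): α-rule — add T \lnot p4, T ((p5 \lor (p2 \lor (p1 \land (p5 \leftrightarrow p2)))) \lor (p2 \land \lnot p3)).
    T ((p5 \lor (p2 \lor (p1 \land (p5 \leftrightarrow p2)))) \lor (p2 \land \lnot p3)): β-rule — branch into T (p5 \lor (p2 \lor (p1 \land (p5 \leftrightarrow p2))))  //  T (p2 \land \lnot p3).
      branch 1.1 (add T (p5 \lor (p2 \lor (p1 \land (p5 \leftrightarrow p2))))):
        T (p5 \lor (p2 \lor (p1 \land (p5 \leftrightarrow p2)))): β-rule — branch into T p5  //  T (p2 \lor (p1 \land (p5 \leftrightarrow p2))).
          branch 1.1.1 (add T p5):
            ○ open, literals {p4=false, p5=true}.
          branch 1.1.2 (add T (p2 \lor (p1 \land (p5 \leftrightarrow p2)))):
            T (p2 \lor (p1 \land (p5 \leftrightarrow p2))): β-rule — branch into T p2  //  T (p1 \land (p5 \leftrightarrow p2)).
              branch 1.1.2.1 (add T p2):
                ○ open, literals {p2=true, p4=false}.
              branch 1.1.2.2 (add T (p1 \land (p5 \leftrightarrow p2))):
                T (p1 \land (p5 \leftrightarrow p2)): α-rule — add T p1, T (p5 \leftrightarrow p2).
                T (p5 \leftrightarrow p2): β-rule — branch into T p5, T p2  //  F p5, F p2.
                  branch 1.1.2.2.1 (add T p5, T p2):
                    ○ open, literals {p1=true, p2=true, p4=false, p5=true}.
                  branch 1.1.2.2.2 (add F p5, F p2):
                    ○ open, literals {p1=true, p2=false, p4=false, p5=false}.
      branch 1.2 (add T (p2 \land \lnot p3)):
        T (p2 \land \lnot p3): α-rule — add T p2, T \lnot p3.
        ○ open, literals {p2=true, p3=false, p4=false}.
  branch 2 (add T (\lnot p3 \lor (p5 \to p1))):
    T (\lnot p3 \lor (p5 \to p1)): β-rule — branch into T \lnot p3  //  T (p5 \to p1).
      branch 2.1 (add T \lnot p3):
        ○ open, literals {p3=false}.
      branch 2.2 (add T (p5 \to p1)):
        T (p5 \to p1): β-rule — branch into F p5  //  T p1.
          branch 2.2.1 (add F p5):
            ○ open, literals {p5=false}.
          branch 2.2.2 (add T p1):
            ○ open, literals {p1=true}.
0 branches closed, 8 open.
Each open branch fixes some atoms; the unmentioned ones are free. Counting distinct full assignments: branch {p4=false, p5=true} (p1, p3, p2) contributes 8 new; branch {p2=true, p4=false} (p1, p3, p5) contributes 4 new; branch {p1=true, p2=true, p4=false, p5=true} (p3) contributes 0 new; branch {p1=true, p2=false, p4=false, p5=false} (p3) contributes 2 new; branch {p2=true, p3=false, p4=false} (p1, p5) contributes 0 new; branch {p3=false} (p1, p5, p4, p2) contributes 9 new; branch {p5=false} (p1, p3, p4, p2) contributes 5 new; branch {p1=true} (p3, p5, p4, p2) contributes 2 new. Total: 30.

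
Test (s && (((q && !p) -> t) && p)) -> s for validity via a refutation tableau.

Assume the negation and expand:
Initial set: {!((s && (((q && !p) -> t) && p)) -> s)}.
!((s && (((q && !p) -> t) && p)) -> s): α-rule — add (s && (((q && !p) -> t) && p)), !s.
(s && (((q && !p) -> t) && p)): α-rule — add s, (((q && !p) -> t) && p).
× closes — contains both s and !s.
All 1 branch closes.
Every branch closed, so the negation is unsatisfiable and the formula is valid.

Valid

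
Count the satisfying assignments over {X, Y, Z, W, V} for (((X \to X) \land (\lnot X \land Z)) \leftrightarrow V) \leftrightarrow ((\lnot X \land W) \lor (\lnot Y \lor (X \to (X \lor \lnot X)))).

16

Initial set: {((((X \to X) \land (\lnot X \land Z)) \leftrightarrow V) \leftrightarrow ((\lnot X \land W) \lor (\lnot Y \lor (X \to (X \lor \lnot X)))))}.
((((X \to X) \land (\lnot X \land Z)) \leftrightarrow V) \leftrightarrow ((\lnot X \land W) \lor (\lnot Y \lor (X \to (X \lor \lnot X))))): β-rule — branch into (((X \to X) \land (\lnot X \land Z)) \leftrightarrow V), ((\lnot X \land W) \lor (\lnot Y \lor (X \to (X \lor \lnot X))))  //  \lnot (((X \to X) \land (\lnot X \land Z)) \leftrightarrow V), \lnot ((\lnot X \land W) \lor (\lnot Y \lor (X \to (X \lor \lnot X)))).
  branch 1 (add (((X \to X) \land (\lnot X \land Z)) \leftrightarrow V), ((\lnot X \land W) \lor (\lnot Y \lor (X \to (X \lor \lnot X))))):
    (((X \to X) \land (\lnot X \land Z)) \leftrightarrow V): β-rule — branch into ((X \to X) \land (\lnot X \land Z)), V  //  \lnot ((X \to X) \land (\lnot X \land Z)), \lnot V.
      branch 1.1 (add ((X \to X) \land (\lnot X \land Z)), V):
        ((X \to X) \land (\lnot X \land Z)): α-rule — add (X \to X), (\lnot X \land Z).
        (\lnot X \land Z): α-rule — add \lnot X, Z.
        ((\lnot X \land W) \lor (\lnot Y \lor (X \to (X \lor \lnot X)))): β-rule — branch into (\lnot X \land W)  //  (\lnot Y \lor (X \to (X \lor \lnot X))).
          branch 1.1.1 (add (\lnot X \land W)):
            (\lnot X \land W): α-rule — add \lnot X, W.
            (X \to X): β-rule — branch into \lnot X  //  X.
              branch 1.1.1.1 (add \lnot X):
                ○ open, literals {V=T, W=T, X=F, Z=T}.
              branch 1.1.1.2 (add X):
                × closes — contains both X and \lnot X.
          branch 1.1.2 (add (\lnot Y \lor (X \to (X \lor \lnot X)))):
            (X \to X): β-rule — branch into \lnot X  //  X.
              branch 1.1.2.1 (add \lnot X):
                (\lnot Y \lor (X \to (X \lor \lnot X))): β-rule — branch into \lnot Y  //  (X \to (X \lor \lnot X)).
                  branch 1.1.2.1.1 (add \lnot Y):
                    ○ open, literals {V=T, X=F, Y=F, Z=T}.
                  branch 1.1.2.1.2 (add (X \to (X \lor \lnot X))):
                    (X \to (X \lor \lnot X)): β-rule — branch into \lnot X  //  (X \lor \lnot X).
                      branch 1.1.2.1.2.1 (add \lnot X):
                        ○ open, literals {V=T, X=F, Z=T}.
                      branch 1.1.2.1.2.2 (add (X \lor \lnot X)):
                        (X \lor \lnot X): β-rule — branch into X  //  \lnot X.
                          branch 1.1.2.1.2.2.1 (add X):
                            × closes — contains both X and \lnot X.
                          branch 1.1.2.1.2.2.2 (add \lnot X):
                            ○ open, literals {V=T, X=F, Z=T}.
              branch 1.1.2.2 (add X):
                × closes — contains both X and \lnot X.
      branch 1.2 (add \lnot ((X \to X) \land (\lnot X \land Z)), \lnot V):
        ((\lnot X \land W) \lor (\lnot Y \lor (X \to (X \lor \lnot X)))): β-rule — branch into (\lnot X \land W)  //  (\lnot Y \lor (X \to (X \lor \lnot X))).
          branch 1.2.1 (add (\lnot X \land W)):
            (\lnot X \land W): α-rule — add \lnot X, W.
            \lnot ((X \to X) \land (\lnot X \land Z)): β-rule — branch into \lnot (X \to X)  //  \lnot (\lnot X \land Z).
              branch 1.2.1.1 (add \lnot (X \to X)):
                \lnot (X \to X): α-rule — add X, \lnot X.
                × closes — contains both X and \lnot X.
              branch 1.2.1.2 (add \lnot (\lnot X \land Z)):
                \lnot (\lnot X \land Z): β-rule — branch into \lnot \lnot X  //  \lnot Z.
                  branch 1.2.1.2.1 (add \lnot \lnot X):
                    × closes — contains both X and \lnot X.
                  branch 1.2.1.2.2 (add \lnot Z):
                    ○ open, literals {V=F, W=T, X=F, Z=F}.
          branch 1.2.2 (add (\lnot Y \lor (X \to (X \lor \lnot X)))):
            \lnot ((X \to X) \land (\lnot X \land Z)): β-rule — branch into \lnot (X \to X)  //  \lnot (\lnot X \land Z).
              branch 1.2.2.1 (add \lnot (X \to X)):
                \lnot (X \to X): α-rule — add X, \lnot X.
                × closes — contains both X and \lnot X.
              branch 1.2.2.2 (add \lnot (\lnot X \land Z)):
                (\lnot Y \lor (X \to (X \lor \lnot X))): β-rule — branch into \lnot Y  //  (X \to (X \lor \lnot X)).
                  branch 1.2.2.2.1 (add \lnot Y):
                    \lnot (\lnot X \land Z): β-rule — branch into \lnot \lnot X  //  \lnot Z.
                      branch 1.2.2.2.1.1 (add \lnot \lnot X):
                        ○ open, literals {V=F, X=T, Y=F}.
                      branch 1.2.2.2.1.2 (add \lnot Z):
                        ○ open, literals {V=F, Y=F, Z=F}.
                  branch 1.2.2.2.2 (add (X \to (X \lor \lnot X))):
                    \lnot (\lnot X \land Z): β-rule — branch into \lnot \lnot X  //  \lnot Z.
                      branch 1.2.2.2.2.1 (add \lnot \lnot X):
                        (X \to (X \lor \lnot X)): β-rule — branch into \lnot X  //  (X \lor \lnot X).
                          branch 1.2.2.2.2.1.1 (add \lnot X):
                            × closes — contains both X and \lnot X.
                          branch 1.2.2.2.2.1.2 (add (X \lor \lnot X)):
                            (X \lor \lnot X): β-rule — branch into X  //  \lnot X.
                              branch 1.2.2.2.2.1.2.1 (add X):
                                ○ open, literals {V=F, X=T}.
                              branch 1.2.2.2.2.1.2.2 (add \lnot X):
                                × closes — contains both X and \lnot X.
                      branch 1.2.2.2.2.2 (add \lnot Z):
                        (X \to (X \lor \lnot X)): β-rule — branch into \lnot X  //  (X \lor \lnot X).
                          branch 1.2.2.2.2.2.1 (add \lnot X):
                            ○ open, literals {V=F, X=F, Z=F}.
                          branch 1.2.2.2.2.2.2 (add (X \lor \lnot X)):
                            (X \lor \lnot X): β-rule — branch into X  //  \lnot X.
                              branch 1.2.2.2.2.2.2.1 (add X):
                                ○ open, literals {V=F, X=T, Z=F}.
                              branch 1.2.2.2.2.2.2.2 (add \lnot X):
                                ○ open, literals {V=F, X=F, Z=F}.
  branch 2 (add \lnot (((X \to X) \land (\lnot X \land Z)) \leftrightarrow V), \lnot ((\lnot X \land W) \lor (\lnot Y \lor (X \to (X \lor \lnot X))))):
    \lnot ((\lnot X \land W) \lor (\lnot Y \lor (X \to (X \lor \lnot X)))): α-rule — add \lnot (\lnot X \land W), \lnot (\lnot Y \lor (X \to (X \lor \lnot X))).
    \lnot (\lnot Y \lor (X \to (X \lor \lnot X))): α-rule — add \lnot \lnot Y, \lnot (X \to (X \lor \lnot X)).
    \lnot (X \to (X \lor \lnot X)): α-rule — add X, \lnot (X \lor \lnot X).
    \lnot (X \lor \lnot X): α-rule — add \lnot X, \lnot \lnot X.
    × closes — contains both X and \lnot X.
9 branches closed, 11 open.
Each open branch fixes some atoms; the unmentioned ones are free. Counting distinct full assignments: branch {V=T, W=T, X=F, Z=T} (Y) contributes 2 new; branch {V=T, X=F, Y=F, Z=T} (W) contributes 1 new; branch {V=T, X=F, Z=T} (Y, W) contributes 1 new; branch {V=T, X=F, Z=T} (Y, W) contributes 0 new; branch {V=F, W=T, X=F, Z=F} (Y) contributes 2 new; branch {V=F, X=T, Y=F} (Z, W) contributes 4 new; branch {V=F, Y=F, Z=F} (X, W) contributes 1 new; branch {V=F, X=T} (Y, Z, W) contributes 4 new; branch {V=F, X=F, Z=F} (Y, W) contributes 1 new; branch {V=F, X=T, Z=F} (Y, W) contributes 0 new; branch {V=F, X=F, Z=F} (Y, W) contributes 0 new. Total: 16.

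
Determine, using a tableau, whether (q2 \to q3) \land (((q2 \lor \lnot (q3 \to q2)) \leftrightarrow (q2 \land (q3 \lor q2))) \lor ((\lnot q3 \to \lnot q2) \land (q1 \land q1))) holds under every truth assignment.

Not valid

Assume the negation and expand:
Initial set: {\lnot ((q2 \to q3) \land (((q2 \lor \lnot (q3 \to q2)) \leftrightarrow (q2 \land (q3 \lor q2))) \lor ((\lnot q3 \to \lnot q2) \land (q1 \land q1))))}.
\lnot ((q2 \to q3) \land (((q2 \lor \lnot (q3 \to q2)) \leftrightarrow (q2 \land (q3 \lor q2))) \lor ((\lnot q3 \to \lnot q2) \land (q1 \land q1)))): β-rule — branch into \lnot (q2 \to q3)  //  \lnot (((q2 \lor \lnot (q3 \to q2)) \leftrightarrow (q2 \land (q3 \lor q2))) \lor ((\lnot q3 \to \lnot q2) \land (q1 \land q1))).
  branch 1 (add \lnot (q2 \to q3)):
    \lnot (q2 \to q3): α-rule — add q2, \lnot q3.
    ○ open, literals {q2=true, q3=false}.
  branch 2 (add \lnot (((q2 \lor \lnot (q3 \to q2)) \leftrightarrow (q2 \land (q3 \lor q2))) \lor ((\lnot q3 \to \lnot q2) \land (q1 \land q1)))):
    \lnot (((q2 \lor \lnot (q3 \to q2)) \leftrightarrow (q2 \land (q3 \lor q2))) \lor ((\lnot q3 \to \lnot q2) \land (q1 \land q1))): α-rule — add \lnot ((q2 \lor \lnot (q3 \to q2)) \leftrightarrow (q2 \land (q3 \lor q2))), \lnot ((\lnot q3 \to \lnot q2) \land (q1 \land q1)).
    \lnot ((q2 \lor \lnot (q3 \to q2)) \leftrightarrow (q2 \land (q3 \lor q2))): β-rule — branch into (q2 \lor \lnot (q3 \to q2)), \lnot (q2 \land (q3 \lor q2))  //  \lnot (q2 \lor \lnot (q3 \to q2)), (q2 \land (q3 \lor q2)).
      branch 2.1 (add (q2 \lor \lnot (q3 \to q2)), \lnot (q2 \land (q3 \lor q2))):
        \lnot ((\lnot q3 \to \lnot q2) \land (q1 \land q1)): β-rule — branch into \lnot (\lnot q3 \to \lnot q2)  //  \lnot (q1 \land q1).
          branch 2.1.1 (add \lnot (\lnot q3 \to \lnot q2)):
            \lnot (\lnot q3 \to \lnot q2): α-rule — add \lnot q3, \lnot \lnot q2.
            (q2 \lor \lnot (q3 \to q2)): β-rule — branch into q2  //  \lnot (q3 \to q2).
              branch 2.1.1.1 (add q2):
                \lnot (q2 \land (q3 \lor q2)): β-rule — branch into \lnot q2  //  \lnot (q3 \lor q2).
                  branch 2.1.1.1.1 (add \lnot q2):
                    × closes — contains both q2 and \lnot q2.
                  branch 2.1.1.1.2 (add \lnot (q3 \lor q2)):
                    \lnot (q3 \lor q2): α-rule — add \lnot q3, \lnot q2.
                    × closes — contains both q2 and \lnot q2.
              branch 2.1.1.2 (add \lnot (q3 \to q2)):
                \lnot (q3 \to q2): α-rule — add q3, \lnot q2.
                × closes — contains both q3 and \lnot q3.
          branch 2.1.2 (add \lnot (q1 \land q1)):
            (q2 \lor \lnot (q3 \to q2)): β-rule — branch into q2  //  \lnot (q3 \to q2).
              branch 2.1.2.1 (add q2):
                \lnot (q2 \land (q3 \lor q2)): β-rule — branch into \lnot q2  //  \lnot (q3 \lor q2).
                  branch 2.1.2.1.1 (add \lnot q2):
                    × closes — contains both q2 and \lnot q2.
                  branch 2.1.2.1.2 (add \lnot (q3 \lor q2)):
                    \lnot (q3 \lor q2): α-rule — add \lnot q3, \lnot q2.
                    × closes — contains both q2 and \lnot q2.
              branch 2.1.2.2 (add \lnot (q3 \to q2)):
                \lnot (q3 \to q2): α-rule — add q3, \lnot q2.
                \lnot (q2 \land (q3 \lor q2)): β-rule — branch into \lnot q2  //  \lnot (q3 \lor q2).
                  branch 2.1.2.2.1 (add \lnot q2):
                    \lnot (q1 \land q1): β-rule — branch into \lnot q1  //  \lnot q1.
                      branch 2.1.2.2.1.1 (add \lnot q1):
                        ○ open, literals {q1=false, q2=false, q3=true}.
                      branch 2.1.2.2.1.2 (add \lnot q1):
                        ○ open, literals {q1=false, q2=false, q3=true}.
                  branch 2.1.2.2.2 (add \lnot (q3 \lor q2)):
                    \lnot (q3 \lor q2): α-rule — add \lnot q3, \lnot q2.
                    × closes — contains both q3 and \lnot q3.
      branch 2.2 (add \lnot (q2 \lor \lnot (q3 \to q2)), (q2 \land (q3 \lor q2))):
        \lnot (q2 \lor \lnot (q3 \to q2)): α-rule — add \lnot q2, \lnot \lnot (q3 \to q2).
        (q2 \land (q3 \lor q2)): α-rule — add q2, (q3 \lor q2).
        × closes — contains both q2 and \lnot q2.
7 branches closed, 3 open.
An open branch gives a countermodel: q2=true, q3=false (unmentioned atoms arbitrary); under it the original formula is false.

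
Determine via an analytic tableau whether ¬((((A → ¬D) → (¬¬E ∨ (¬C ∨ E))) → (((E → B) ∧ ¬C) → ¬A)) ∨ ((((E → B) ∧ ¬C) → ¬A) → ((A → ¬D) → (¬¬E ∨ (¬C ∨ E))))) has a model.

Unsatisfiable

Initial set: {T ¬((((A → ¬D) → (¬¬E ∨ (¬C ∨ E))) → (((E → B) ∧ ¬C) → ¬A)) ∨ ((((E → B) ∧ ¬C) → ¬A) → ((A → ¬D) → (¬¬E ∨ (¬C ∨ E)))))}.
T ¬((((A → ¬D) → (¬¬E ∨ (¬C ∨ E))) → (((E → B) ∧ ¬C) → ¬A)) ∨ ((((E → B) ∧ ¬C) → ¬A) → ((A → ¬D) → (¬¬E ∨ (¬C ∨ E))))): α-rule — add F (((A → ¬D) → (¬¬E ∨ (¬C ∨ E))) → (((E → B) ∧ ¬C) → ¬A)), F ((((E → B) ∧ ¬C) → ¬A) → ((A → ¬D) → (¬¬E ∨ (¬C ∨ E)))).
F (((A → ¬D) → (¬¬E ∨ (¬C ∨ E))) → (((E → B) ∧ ¬C) → ¬A)): α-rule — add T ((A → ¬D) → (¬¬E ∨ (¬C ∨ E))), F (((E → B) ∧ ¬C) → ¬A).
F ((((E → B) ∧ ¬C) → ¬A) → ((A → ¬D) → (¬¬E ∨ (¬C ∨ E)))): α-rule — add T (((E → B) ∧ ¬C) → ¬A), F ((A → ¬D) → (¬¬E ∨ (¬C ∨ E))).
F (((E → B) ∧ ¬C) → ¬A): α-rule — add T ((E → B) ∧ ¬C), F ¬A.
F ((A → ¬D) → (¬¬E ∨ (¬C ∨ E))): α-rule — add T (A → ¬D), F (¬¬E ∨ (¬C ∨ E)).
T ((E → B) ∧ ¬C): α-rule — add T (E → B), T ¬C.
F (¬¬E ∨ (¬C ∨ E)): α-rule — add F ¬¬E, F (¬C ∨ E).
F ¬¬E: drop double negation, giving F E.
F (¬C ∨ E): α-rule — add F ¬C, F E.
× closes — contains both C and ¬C.
All 1 branch closes.
Every branch closed; the formula is unsatisfiable.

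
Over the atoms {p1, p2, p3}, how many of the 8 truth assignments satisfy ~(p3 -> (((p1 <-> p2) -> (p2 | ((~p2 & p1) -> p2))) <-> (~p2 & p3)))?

2

Initial set: {~(p3 -> (((p1 <-> p2) -> (p2 | ((~p2 & p1) -> p2))) <-> (~p2 & p3)))}.
~(p3 -> (((p1 <-> p2) -> (p2 | ((~p2 & p1) -> p2))) <-> (~p2 & p3))): α-rule — add p3, ~(((p1 <-> p2) -> (p2 | ((~p2 & p1) -> p2))) <-> (~p2 & p3)).
~(((p1 <-> p2) -> (p2 | ((~p2 & p1) -> p2))) <-> (~p2 & p3)): β-rule — branch into ((p1 <-> p2) -> (p2 | ((~p2 & p1) -> p2))), ~(~p2 & p3)  //  ~((p1 <-> p2) -> (p2 | ((~p2 & p1) -> p2))), (~p2 & p3).
  branch 1 (add ((p1 <-> p2) -> (p2 | ((~p2 & p1) -> p2))), ~(~p2 & p3)):
    ((p1 <-> p2) -> (p2 | ((~p2 & p1) -> p2))): β-rule — branch into ~(p1 <-> p2)  //  (p2 | ((~p2 & p1) -> p2)).
      branch 1.1 (add ~(p1 <-> p2)):
        ~(~p2 & p3): β-rule — branch into ~~p2  //  ~p3.
          branch 1.1.1 (add ~~p2):
            ~(p1 <-> p2): β-rule — branch into p1, ~p2  //  ~p1, p2.
              branch 1.1.1.1 (add p1, ~p2):
                × closes — contains both p2 and ~p2.
              branch 1.1.1.2 (add ~p1, p2):
                ○ open, literals {p1=0, p2=1, p3=1}.
          branch 1.1.2 (add ~p3):
            × closes — contains both p3 and ~p3.
      branch 1.2 (add (p2 | ((~p2 & p1) -> p2))):
        ~(~p2 & p3): β-rule — branch into ~~p2  //  ~p3.
          branch 1.2.1 (add ~~p2):
            (p2 | ((~p2 & p1) -> p2)): β-rule — branch into p2  //  ((~p2 & p1) -> p2).
              branch 1.2.1.1 (add p2):
                ○ open, literals {p2=1, p3=1}.
              branch 1.2.1.2 (add ((~p2 & p1) -> p2)):
                ((~p2 & p1) -> p2): β-rule — branch into ~(~p2 & p1)  //  p2.
                  branch 1.2.1.2.1 (add ~(~p2 & p1)):
                    ~(~p2 & p1): β-rule — branch into ~~p2  //  ~p1.
                      branch 1.2.1.2.1.1 (add ~~p2):
                        ○ open, literals {p2=1, p3=1}.
                      branch 1.2.1.2.1.2 (add ~p1):
                        ○ open, literals {p1=0, p2=1, p3=1}.
                  branch 1.2.1.2.2 (add p2):
                    ○ open, literals {p2=1, p3=1}.
          branch 1.2.2 (add ~p3):
            × closes — contains both p3 and ~p3.
  branch 2 (add ~((p1 <-> p2) -> (p2 | ((~p2 & p1) -> p2))), (~p2 & p3)):
    ~((p1 <-> p2) -> (p2 | ((~p2 & p1) -> p2))): α-rule — add (p1 <-> p2), ~(p2 | ((~p2 & p1) -> p2)).
    (~p2 & p3): α-rule — add ~p2, p3.
    ~(p2 | ((~p2 & p1) -> p2)): α-rule — add ~p2, ~((~p2 & p1) -> p2).
    ~((~p2 & p1) -> p2): α-rule — add (~p2 & p1), ~p2.
    (~p2 & p1): α-rule — add ~p2, p1.
    (p1 <-> p2): β-rule — branch into p1, p2  //  ~p1, ~p2.
      branch 2.1 (add p1, p2):
        × closes — contains both p2 and ~p2.
      branch 2.2 (add ~p1, ~p2):
        × closes — contains both p1 and ~p1.
5 branches closed, 5 open.
Each open branch fixes some atoms; the unmentioned ones are free. Counting distinct full assignments: branch {p1=0, p2=1, p3=1} (none free) contributes 1 new; branch {p2=1, p3=1} (p1) contributes 1 new; branch {p2=1, p3=1} (p1) contributes 0 new; branch {p1=0, p2=1, p3=1} (none free) contributes 0 new; branch {p2=1, p3=1} (p1) contributes 0 new. Total: 2.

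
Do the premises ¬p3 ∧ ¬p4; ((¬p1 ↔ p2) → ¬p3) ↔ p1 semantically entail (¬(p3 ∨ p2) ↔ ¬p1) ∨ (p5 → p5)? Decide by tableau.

Initial set: {(¬p3 ∧ ¬p4); (((¬p1 ↔ p2) → ¬p3) ↔ p1); ¬((¬(p3 ∨ p2) ↔ ¬p1) ∨ (p5 → p5))}.
(¬p3 ∧ ¬p4): α-rule — add ¬p3, ¬p4.
¬((¬(p3 ∨ p2) ↔ ¬p1) ∨ (p5 → p5)): α-rule — add ¬(¬(p3 ∨ p2) ↔ ¬p1), ¬(p5 → p5).
¬(p5 → p5): α-rule — add p5, ¬p5.
× closes — contains both p5 and ¬p5.
All 1 branch closes.
Every branch closed, so the premises entail the conclusion.

Yes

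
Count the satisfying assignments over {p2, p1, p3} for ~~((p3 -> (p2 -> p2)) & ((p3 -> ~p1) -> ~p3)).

6

Initial set: {~~((p3 -> (p2 -> p2)) & ((p3 -> ~p1) -> ~p3))}.
~~((p3 -> (p2 -> p2)) & ((p3 -> ~p1) -> ~p3)): drop double negation, giving ((p3 -> (p2 -> p2)) & ((p3 -> ~p1) -> ~p3)).
((p3 -> (p2 -> p2)) & ((p3 -> ~p1) -> ~p3)): α-rule — add (p3 -> (p2 -> p2)), ((p3 -> ~p1) -> ~p3).
(p3 -> (p2 -> p2)): β-rule — branch into ~p3  //  (p2 -> p2).
  branch 1 (add ~p3):
    ((p3 -> ~p1) -> ~p3): β-rule — branch into ~(p3 -> ~p1)  //  ~p3.
      branch 1.1 (add ~(p3 -> ~p1)):
        ~(p3 -> ~p1): α-rule — add p3, ~~p1.
        × closes — contains both p3 and ~p3.
      branch 1.2 (add ~p3):
        ○ open, literals {p3=F}.
  branch 2 (add (p2 -> p2)):
    ((p3 -> ~p1) -> ~p3): β-rule — branch into ~(p3 -> ~p1)  //  ~p3.
      branch 2.1 (add ~(p3 -> ~p1)):
        ~(p3 -> ~p1): α-rule — add p3, ~~p1.
        (p2 -> p2): β-rule — branch into ~p2  //  p2.
          branch 2.1.1 (add ~p2):
            ○ open, literals {p1=T, p2=F, p3=T}.
          branch 2.1.2 (add p2):
            ○ open, literals {p1=T, p2=T, p3=T}.
      branch 2.2 (add ~p3):
        (p2 -> p2): β-rule — branch into ~p2  //  p2.
          branch 2.2.1 (add ~p2):
            ○ open, literals {p2=F, p3=F}.
          branch 2.2.2 (add p2):
            ○ open, literals {p2=T, p3=F}.
1 branch closed, 5 open.
Each open branch fixes some atoms; the unmentioned ones are free. Counting distinct full assignments: branch {p3=F} (p2, p1) contributes 4 new; branch {p1=T, p2=F, p3=T} (none free) contributes 1 new; branch {p1=T, p2=T, p3=T} (none free) contributes 1 new; branch {p2=F, p3=F} (p1) contributes 0 new; branch {p2=T, p3=F} (p1) contributes 0 new. Total: 6.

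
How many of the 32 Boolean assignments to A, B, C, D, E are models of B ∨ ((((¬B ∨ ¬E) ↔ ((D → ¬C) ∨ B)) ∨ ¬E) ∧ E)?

Initial set: {(B ∨ ((((¬B ∨ ¬E) ↔ ((D → ¬C) ∨ B)) ∨ ¬E) ∧ E))}.
(B ∨ ((((¬B ∨ ¬E) ↔ ((D → ¬C) ∨ B)) ∨ ¬E) ∧ E)): β-rule — branch into B  //  ((((¬B ∨ ¬E) ↔ ((D → ¬C) ∨ B)) ∨ ¬E) ∧ E).
  branch 1 (add B):
    ○ open, literals {B=T}.
  branch 2 (add ((((¬B ∨ ¬E) ↔ ((D → ¬C) ∨ B)) ∨ ¬E) ∧ E)):
    ((((¬B ∨ ¬E) ↔ ((D → ¬C) ∨ B)) ∨ ¬E) ∧ E): α-rule — add (((¬B ∨ ¬E) ↔ ((D → ¬C) ∨ B)) ∨ ¬E), E.
    (((¬B ∨ ¬E) ↔ ((D → ¬C) ∨ B)) ∨ ¬E): β-rule — branch into ((¬B ∨ ¬E) ↔ ((D → ¬C) ∨ B))  //  ¬E.
      branch 2.1 (add ((¬B ∨ ¬E) ↔ ((D → ¬C) ∨ B))):
        ((¬B ∨ ¬E) ↔ ((D → ¬C) ∨ B)): β-rule — branch into (¬B ∨ ¬E), ((D → ¬C) ∨ B)  //  ¬(¬B ∨ ¬E), ¬((D → ¬C) ∨ B).
          branch 2.1.1 (add (¬B ∨ ¬E), ((D → ¬C) ∨ B)):
            (¬B ∨ ¬E): β-rule — branch into ¬B  //  ¬E.
              branch 2.1.1.1 (add ¬B):
                ((D → ¬C) ∨ B): β-rule — branch into (D → ¬C)  //  B.
                  branch 2.1.1.1.1 (add (D → ¬C)):
                    (D → ¬C): β-rule — branch into ¬D  //  ¬C.
                      branch 2.1.1.1.1.1 (add ¬D):
                        ○ open, literals {B=F, D=F, E=T}.
                      branch 2.1.1.1.1.2 (add ¬C):
                        ○ open, literals {B=F, C=F, E=T}.
                  branch 2.1.1.1.2 (add B):
                    × closes — contains both B and ¬B.
              branch 2.1.1.2 (add ¬E):
                × closes — contains both E and ¬E.
          branch 2.1.2 (add ¬(¬B ∨ ¬E), ¬((D → ¬C) ∨ B)):
            ¬(¬B ∨ ¬E): α-rule — add ¬¬B, ¬¬E.
            ¬((D → ¬C) ∨ B): α-rule — add ¬(D → ¬C), ¬B.
            × closes — contains both B and ¬B.
      branch 2.2 (add ¬E):
        × closes — contains both E and ¬E.
4 branches closed, 3 open.
Each open branch fixes some atoms; the unmentioned ones are free. Counting distinct full assignments: branch {B=T} (A, C, D, E) contributes 16 new; branch {B=F, D=F, E=T} (A, C) contributes 4 new; branch {B=F, C=F, E=T} (A, D) contributes 2 new. Total: 22.

22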